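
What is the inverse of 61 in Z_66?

Apply the Euclidean algorithm and back-substitute:
66 = 1*61 + 5
61 = 12*5 + 1
5 = 5*1 + 0
gcd(61, 66) = 1, so the inverse exists.
Back-substitute for 1:
1 = 1*61 − 12*5
  = −12*66 + 13*61
So 61⁻¹ ≡ 13 (mod 66).

13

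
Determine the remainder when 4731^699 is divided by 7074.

6075

699 in binary is 1010111011, i.e. 699 = 512 + 128 + 32 + 16 + 8 + 2 + 1.
4731^1 ≡ 4731 (mod 7074)
4731^2 ≡ 4731^2 = 22382361 ≡ 225 (mod 7074)
4731^4 ≡ 225^2 = 50625 ≡ 1107 (mod 7074)
4731^8 ≡ 1107^2 = 1225449 ≡ 1647 (mod 7074)
4731^16 ≡ 1647^2 = 2712609 ≡ 3267 (mod 7074)
4731^32 ≡ 3267^2 = 10673289 ≡ 5697 (mod 7074)
4731^64 ≡ 5697^2 = 32455809 ≡ 297 (mod 7074)
4731^128 ≡ 297^2 = 88209 ≡ 3321 (mod 7074)
4731^256 ≡ 3321^2 = 11029041 ≡ 675 (mod 7074)
4731^512 ≡ 675^2 = 455625 ≡ 2889 (mod 7074)
4731^699 = 4731^512 * 4731^128 * 4731^32 * 4731^16 * 4731^8 * 4731^2 * 4731^1 ≡ 2889 * 3321 * 5697 * 3267 * 1647 * 225 * 4731 (mod 7074).
Accumulate the product:
2889 * 3321 = 9594369 ≡ 2025
2025 * 5697 = 11536425 ≡ 5805
5805 * 3267 = 18964935 ≡ 6615
6615 * 1647 = 10894905 ≡ 945
945 * 225 = 212625 ≡ 405
405 * 4731 = 1916055 ≡ 6075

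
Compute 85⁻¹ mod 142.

137

By the extended Euclidean algorithm:
142 = 1×85 + 57
85 = 1×57 + 28
57 = 2×28 + 1
28 = 28×1 + 0
gcd(85, 142) = 1, so the inverse exists.
Bézout: 1 = 3×142 − 5×85.
So 85⁻¹ ≡ −5 ≡ 137 (mod 142).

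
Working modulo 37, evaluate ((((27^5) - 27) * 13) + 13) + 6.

(27)^5 ≡ 11 (mod 37)
11 - 27 = -16 ≡ 21 (mod 37)
21 * 13 = 273 ≡ 14 (mod 37)
14 + 13 = 27
27 + 6 = 33

33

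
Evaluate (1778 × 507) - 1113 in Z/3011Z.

1778 × 507 = 901446 ≡ 1157 (mod 3011)
1157 - 1113 = 44

44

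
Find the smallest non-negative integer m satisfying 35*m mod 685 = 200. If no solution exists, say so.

gcd(35, 685) = 5, and 5 | 200, so solutions exist.
Divide through by 5: 7*m ≡ 40 mod 137.
7⁻¹ ≡ 98 (mod 137).
m ≡ 98*40 ≡ 84 (mod 137).
The smallest non-negative solution is m = 84.

84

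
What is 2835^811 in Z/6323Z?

6295

Using repeated squaring:
2835^1 ≡ 2835 (mod 6323)
2835^2 ≡ 2835^2 = 8037225 ≡ 692 (mod 6323)
2835^4 ≡ 692^2 = 478864 ≡ 4639 (mod 6323)
2835^8 ≡ 4639^2 = 21520321 ≡ 3152 (mod 6323)
2835^16 ≡ 3152^2 = 9935104 ≡ 1671 (mod 6323)
2835^32 ≡ 1671^2 = 2792241 ≡ 3798 (mod 6323)
2835^64 ≡ 3798^2 = 14424804 ≡ 2041 (mod 6323)
2835^128 ≡ 2041^2 = 4165681 ≡ 5147 (mod 6323)
2835^256 ≡ 5147^2 = 26491609 ≡ 4562 (mod 6323)
2835^512 ≡ 4562^2 = 20811844 ≡ 2851 (mod 6323)
2835^811 = 2835^512 · 2835^256 · 2835^32 · 2835^8 · 2835^2 · 2835^1 ≡ 2851 · 4562 · 3798 · 3152 · 692 · 2835 (mod 6323).
Accumulate the product:
2851 · 4562 = 13006262 ≡ 6174
6174 · 3798 = 23448852 ≡ 3168
3168 · 3152 = 9985536 ≡ 1519
1519 · 692 = 1051148 ≡ 1530
1530 · 2835 = 4337550 ≡ 6295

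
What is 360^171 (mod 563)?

Compute successive squares:
360^1 ≡ 360 (mod 563)
360^2 ≡ 360^2 = 129600 ≡ 110 (mod 563)
360^4 ≡ 110^2 = 12100 ≡ 277 (mod 563)
360^8 ≡ 277^2 = 76729 ≡ 161 (mod 563)
360^16 ≡ 161^2 = 25921 ≡ 23 (mod 563)
360^32 ≡ 23^2 = 529 (mod 563)
360^64 ≡ 529^2 = 279841 ≡ 30 (mod 563)
360^128 ≡ 30^2 = 900 ≡ 337 (mod 563)
360^171 = 360^128 × 360^32 × 360^8 × 360^2 × 360^1 ≡ 337 × 529 × 161 × 110 × 360 (mod 563).
Accumulate the product:
337 × 529 = 178273 ≡ 365
365 × 161 = 58765 ≡ 213
213 × 110 = 23430 ≡ 347
347 × 360 = 124920 ≡ 497

497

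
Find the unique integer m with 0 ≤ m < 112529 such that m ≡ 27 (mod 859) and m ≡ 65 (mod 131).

859⁻¹ mod 131: 859·70 ≡ 1 (mod 131), so 859⁻¹ ≡ 70.
m = 27 + 859·((65 − 27)·70 mod 131) = 27 + 859·40 = 34387.
Check: 34387 mod 859 = 27, 34387 mod 131 = 65. ✓

34387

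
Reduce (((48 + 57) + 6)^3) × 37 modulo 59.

53

48 + 57 = 105 ≡ 46 (mod 59)
46 + 6 = 52
(52)^3 ≡ 11 (mod 59)
11 × 37 = 407 ≡ 53 (mod 59)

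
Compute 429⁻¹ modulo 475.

444

475 = 1*429 + 46
429 = 9*46 + 15
46 = 3*15 + 1
15 = 15*1 + 0
gcd(429, 475) = 1, so the inverse exists.
Back-substitute for 1:
1 = 1*46 − 3*15
  = −3*429 + 28*46
  = 28*475 − 31*429
So 429⁻¹ ≡ −31 ≡ 444 (mod 475).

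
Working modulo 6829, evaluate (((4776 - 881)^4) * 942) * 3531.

4776 - 881 = 3895
(3895)^4 ≡ 2428 (mod 6829)
2428 * 942 = 2287176 ≡ 6290 (mod 6829)
6290 * 3531 = 22209990 ≡ 2082 (mod 6829)

2082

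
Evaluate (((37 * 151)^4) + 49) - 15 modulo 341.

79

37 * 151 = 5587 ≡ 131 (mod 341)
(131)^4 ≡ 45 (mod 341)
45 + 49 = 94
94 - 15 = 79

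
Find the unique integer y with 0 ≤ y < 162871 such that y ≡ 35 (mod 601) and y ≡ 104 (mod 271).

601⁻¹ mod 271: 601*147 ≡ 1 (mod 271), so 601⁻¹ ≡ 147.
y = 35 + 601*((104 − 35)*147 mod 271) = 35 + 601*116 = 69751.
Check: 69751 mod 601 = 35, 69751 mod 271 = 104. ✓

69751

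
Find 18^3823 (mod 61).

Compute successive squares:
3823 in binary is 111011101111, i.e. 3823 = 2048 + 1024 + 512 + 128 + 64 + 32 + 8 + 4 + 2 + 1.
18^1 ≡ 18 (mod 61)
18^2 ≡ 18^2 = 324 ≡ 19 (mod 61)
18^4 ≡ 19^2 = 361 ≡ 56 (mod 61)
18^8 ≡ 56^2 = 3136 ≡ 25 (mod 61)
18^16 ≡ 25^2 = 625 ≡ 15 (mod 61)
18^32 ≡ 15^2 = 225 ≡ 42 (mod 61)
18^64 ≡ 42^2 = 1764 ≡ 56 (mod 61)
18^128 ≡ 56^2 = 3136 ≡ 25 (mod 61)
18^256 ≡ 25^2 = 625 ≡ 15 (mod 61)
18^512 ≡ 15^2 = 225 ≡ 42 (mod 61)
18^1024 ≡ 42^2 = 1764 ≡ 56 (mod 61)
18^2048 ≡ 56^2 = 3136 ≡ 25 (mod 61)
18^3823 = 18^2048 · 18^1024 · 18^512 · 18^128 · 18^64 · 18^32 · 18^8 · 18^4 · 18^2 · 18^1 ≡ 25 · 56 · 42 · 25 · 56 · 42 · 25 · 56 · 19 · 18 (mod 61).
Accumulate the product:
25 · 56 = 1400 ≡ 58
58 · 42 = 2436 ≡ 57
57 · 25 = 1425 ≡ 22
22 · 56 = 1232 ≡ 12
12 · 42 = 504 ≡ 16
16 · 25 = 400 ≡ 34
34 · 56 = 1904 ≡ 13
13 · 19 = 247 ≡ 3
3 · 18 = 54

54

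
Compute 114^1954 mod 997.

139

1954 in binary is 11110100010, i.e. 1954 = 1024 + 512 + 256 + 128 + 32 + 2.
114^1 ≡ 114 (mod 997)
114^2 ≡ 114^2 = 12996 ≡ 35 (mod 997)
114^4 ≡ 35^2 = 1225 ≡ 228 (mod 997)
114^8 ≡ 228^2 = 51984 ≡ 140 (mod 997)
114^16 ≡ 140^2 = 19600 ≡ 657 (mod 997)
114^32 ≡ 657^2 = 431649 ≡ 945 (mod 997)
114^64 ≡ 945^2 = 893025 ≡ 710 (mod 997)
114^128 ≡ 710^2 = 504100 ≡ 615 (mod 997)
114^256 ≡ 615^2 = 378225 ≡ 362 (mod 997)
114^512 ≡ 362^2 = 131044 ≡ 437 (mod 997)
114^1024 ≡ 437^2 = 190969 ≡ 542 (mod 997)
114^1954 = 114^1024 * 114^512 * 114^256 * 114^128 * 114^32 * 114^2 ≡ 542 * 437 * 362 * 615 * 945 * 35 (mod 997).
Accumulate the product:
542 * 437 = 236854 ≡ 565
565 * 362 = 204530 ≡ 145
145 * 615 = 89175 ≡ 442
442 * 945 = 417690 ≡ 944
944 * 35 = 33040 ≡ 139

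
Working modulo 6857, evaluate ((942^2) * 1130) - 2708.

5788

(942)^2 ≡ 2811 (mod 6857)
2811 * 1130 = 3176430 ≡ 1639 (mod 6857)
1639 - 2708 = -1069 ≡ 5788 (mod 6857)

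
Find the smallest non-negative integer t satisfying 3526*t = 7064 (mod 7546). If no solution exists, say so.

2446

gcd(3526, 7546) = 2, and 2 | 7064, so solutions exist.
Divide through by 2: 1763*t ≡ 3532 mod 3773.
1763⁻¹ ≡ 1665 (mod 3773).
t ≡ 1665*3532 ≡ 2446 (mod 3773).
The smallest non-negative solution is t = 2446.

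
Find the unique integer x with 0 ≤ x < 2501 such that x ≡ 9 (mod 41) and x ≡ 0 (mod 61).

1403

41⁻¹ mod 61: 41·3 ≡ 1 (mod 61), so 41⁻¹ ≡ 3.
x = 9 + 41·((0 − 9)·3 mod 61) = 9 + 41·34 = 1403.
Check: 1403 mod 41 = 9, 1403 mod 61 = 0. ✓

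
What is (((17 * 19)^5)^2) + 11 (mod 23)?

17 * 19 = 323 ≡ 1 (mod 23)
(1)^5 ≡ 1 (mod 23)
(1)^2 ≡ 1 (mod 23)
1 + 11 = 12

12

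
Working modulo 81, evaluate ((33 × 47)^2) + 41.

23

33 × 47 = 1551 ≡ 12 (mod 81)
(12)^2 ≡ 63 (mod 81)
63 + 41 = 104 ≡ 23 (mod 81)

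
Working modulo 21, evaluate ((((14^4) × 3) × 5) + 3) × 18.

(14)^4 ≡ 7 (mod 21)
7 × 3 = 21 ≡ 0 (mod 21)
0 × 5 = 0
0 + 3 = 3
3 × 18 = 54 ≡ 12 (mod 21)

12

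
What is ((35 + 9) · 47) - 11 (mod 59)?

35 + 9 = 44
44 · 47 = 2068 ≡ 3 (mod 59)
3 - 11 = -8 ≡ 51 (mod 59)

51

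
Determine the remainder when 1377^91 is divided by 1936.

By square-and-multiply:
91 in binary is 1011011, i.e. 91 = 64 + 16 + 8 + 2 + 1.
1377^1 ≡ 1377 (mod 1936)
1377^2 ≡ 1377^2 = 1896129 ≡ 785 (mod 1936)
1377^4 ≡ 785^2 = 616225 ≡ 577 (mod 1936)
1377^8 ≡ 577^2 = 332929 ≡ 1873 (mod 1936)
1377^16 ≡ 1873^2 = 3508129 ≡ 97 (mod 1936)
1377^32 ≡ 97^2 = 9409 ≡ 1665 (mod 1936)
1377^64 ≡ 1665^2 = 2772225 ≡ 1809 (mod 1936)
1377^91 = 1377^64 × 1377^16 × 1377^8 × 1377^2 × 1377^1 ≡ 1809 × 97 × 1873 × 785 × 1377 (mod 1936).
Accumulate the product:
1809 × 97 = 175473 ≡ 1233
1233 × 1873 = 2309409 ≡ 1697
1697 × 785 = 1332145 ≡ 177
177 × 1377 = 243729 ≡ 1729

1729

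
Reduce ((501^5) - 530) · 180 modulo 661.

102

(501)^5 ≡ 156 (mod 661)
156 - 530 = -374 ≡ 287 (mod 661)
287 · 180 = 51660 ≡ 102 (mod 661)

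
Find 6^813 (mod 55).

51

Compute successive squares:
813 in binary is 1100101101, i.e. 813 = 512 + 256 + 32 + 8 + 4 + 1.
6^1 ≡ 6 (mod 55)
6^2 ≡ 6^2 = 36 (mod 55)
6^4 ≡ 36^2 = 1296 ≡ 31 (mod 55)
6^8 ≡ 31^2 = 961 ≡ 26 (mod 55)
6^16 ≡ 26^2 = 676 ≡ 16 (mod 55)
6^32 ≡ 16^2 = 256 ≡ 36 (mod 55)
6^64 ≡ 36^2 = 1296 ≡ 31 (mod 55)
6^128 ≡ 31^2 = 961 ≡ 26 (mod 55)
6^256 ≡ 26^2 = 676 ≡ 16 (mod 55)
6^512 ≡ 16^2 = 256 ≡ 36 (mod 55)
6^813 = 6^512 · 6^256 · 6^32 · 6^8 · 6^4 · 6^1 ≡ 36 · 16 · 36 · 26 · 31 · 6 (mod 55).
Accumulate the product:
36 · 16 = 576 ≡ 26
26 · 36 = 936 ≡ 1
1 · 26 = 26
26 · 31 = 806 ≡ 36
36 · 6 = 216 ≡ 51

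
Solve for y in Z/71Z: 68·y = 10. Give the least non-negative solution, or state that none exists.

gcd(68, 71) = 1, so a unique solution mod 71 exists.
68⁻¹ ≡ 47 (mod 71).
y ≡ 47·10 ≡ 44 (mod 71).

44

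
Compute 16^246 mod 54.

46

Compute successive squares:
246 in binary is 11110110, i.e. 246 = 128 + 64 + 32 + 16 + 4 + 2.
16^1 ≡ 16 (mod 54)
16^2 ≡ 16^2 = 256 ≡ 40 (mod 54)
16^4 ≡ 40^2 = 1600 ≡ 34 (mod 54)
16^8 ≡ 34^2 = 1156 ≡ 22 (mod 54)
16^16 ≡ 22^2 = 484 ≡ 52 (mod 54)
16^32 ≡ 52^2 = 2704 ≡ 4 (mod 54)
16^64 ≡ 4^2 = 16 (mod 54)
16^128 ≡ 16^2 = 256 ≡ 40 (mod 54)
16^246 = 16^128 × 16^64 × 16^32 × 16^16 × 16^4 × 16^2 ≡ 40 × 16 × 4 × 52 × 34 × 40 (mod 54).
Accumulate the product:
40 × 16 = 640 ≡ 46
46 × 4 = 184 ≡ 22
22 × 52 = 1144 ≡ 10
10 × 34 = 340 ≡ 16
16 × 40 = 640 ≡ 46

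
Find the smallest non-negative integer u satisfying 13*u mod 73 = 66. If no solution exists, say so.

50

gcd(13, 73) = 1, so a unique solution mod 73 exists.
13⁻¹ ≡ 45 (mod 73).
u ≡ 45*66 ≡ 50 (mod 73).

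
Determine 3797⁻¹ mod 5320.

1013

Apply the Euclidean algorithm and back-substitute:
5320 = 1×3797 + 1523
3797 = 2×1523 + 751
1523 = 2×751 + 21
751 = 35×21 + 16
21 = 1×16 + 5
16 = 3×5 + 1
5 = 5×1 + 0
gcd(3797, 5320) = 1, so the inverse exists.
Bézout: 1 = −723×5320 + 1013×3797.
So 3797⁻¹ ≡ 1013 (mod 5320).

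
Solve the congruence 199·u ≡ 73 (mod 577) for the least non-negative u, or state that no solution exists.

gcd(199, 577) = 1, so a unique solution mod 577 exists.
199⁻¹ ≡ 29 (mod 577).
u ≡ 29·73 ≡ 386 (mod 577).

386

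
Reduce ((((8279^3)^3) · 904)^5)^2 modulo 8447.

2447

(8279)^3 ≡ 5582 (mod 8447)
(5582)^3 ≡ 1633 (mod 8447)
1633 · 904 = 1476232 ≡ 6454 (mod 8447)
(6454)^5 ≡ 6857 (mod 8447)
(6857)^2 ≡ 2447 (mod 8447)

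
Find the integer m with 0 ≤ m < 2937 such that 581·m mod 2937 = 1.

Apply the Euclidean algorithm and back-substitute:
2937 = 5·581 + 32
581 = 18·32 + 5
32 = 6·5 + 2
5 = 2·2 + 1
2 = 2·1 + 0
gcd(581, 2937) = 1, so the inverse exists.
Back-substitute for 1:
1 = 1·5 − 2·2
  = −2·32 + 13·5
  = 13·581 − 236·32
  = −236·2937 + 1193·581
So 581⁻¹ ≡ 1193 (mod 2937).

1193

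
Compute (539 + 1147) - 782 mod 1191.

539 + 1147 = 1686 ≡ 495 (mod 1191)
495 - 782 = -287 ≡ 904 (mod 1191)

904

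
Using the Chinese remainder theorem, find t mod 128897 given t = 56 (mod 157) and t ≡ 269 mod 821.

113567

157⁻¹ mod 821: 157×570 ≡ 1 (mod 821), so 157⁻¹ ≡ 570.
t = 56 + 157×((269 − 56)×570 mod 821) = 56 + 157×723 = 113567.
Check: 113567 mod 157 = 56, 113567 mod 821 = 269. ✓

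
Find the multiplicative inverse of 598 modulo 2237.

2237 = 3·598 + 443
598 = 1·443 + 155
443 = 2·155 + 133
155 = 1·133 + 22
133 = 6·22 + 1
22 = 22·1 + 0
gcd(598, 2237) = 1, so the inverse exists.
Back-substitute for 1:
1 = 1·133 − 6·22
  = −6·155 + 7·133
  = 7·443 − 20·155
  = −20·598 + 27·443
  = 27·2237 − 101·598
So 598⁻¹ ≡ −101 ≡ 2136 (mod 2237).

2136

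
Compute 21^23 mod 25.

11

Compute successive squares:
21^1 ≡ 21 (mod 25)
21^2 ≡ 21^2 = 441 ≡ 16 (mod 25)
21^4 ≡ 16^2 = 256 ≡ 6 (mod 25)
21^8 ≡ 6^2 = 36 ≡ 11 (mod 25)
21^16 ≡ 11^2 = 121 ≡ 21 (mod 25)
21^23 = 21^16 · 21^4 · 21^2 · 21^1 ≡ 21 · 6 · 16 · 21 (mod 25).
Accumulate the product:
21 · 6 = 126 ≡ 1
1 · 16 = 16
16 · 21 = 336 ≡ 11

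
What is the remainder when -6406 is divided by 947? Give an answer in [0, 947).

-6406 = -7·947 + 223, so -6406 ≡ 223 (mod 947).

223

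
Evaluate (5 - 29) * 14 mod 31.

5 - 29 = -24 ≡ 7 (mod 31)
7 * 14 = 98 ≡ 5 (mod 31)

5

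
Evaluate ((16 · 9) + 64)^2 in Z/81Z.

16 · 9 = 144 ≡ 63 (mod 81)
63 + 64 = 127 ≡ 46 (mod 81)
(46)^2 ≡ 10 (mod 81)

10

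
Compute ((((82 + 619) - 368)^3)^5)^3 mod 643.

82 + 619 = 701 ≡ 58 (mod 643)
58 - 368 = -310 ≡ 333 (mod 643)
(333)^3 ≡ 476 (mod 643)
(476)^5 ≡ 80 (mod 643)
(80)^3 ≡ 172 (mod 643)

172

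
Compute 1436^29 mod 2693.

344

1436^1 ≡ 1436 (mod 2693)
1436^2 ≡ 1436^2 = 2062096 ≡ 1951 (mod 2693)
1436^4 ≡ 1951^2 = 3806401 ≡ 1192 (mod 2693)
1436^8 ≡ 1192^2 = 1420864 ≡ 1653 (mod 2693)
1436^16 ≡ 1653^2 = 2732409 ≡ 1707 (mod 2693)
1436^29 = 1436^16 · 1436^8 · 1436^4 · 1436^1 ≡ 1707 · 1653 · 1192 · 1436 (mod 2693).
Accumulate the product:
1707 · 1653 = 2821671 ≡ 2100
2100 · 1192 = 2503200 ≡ 1403
1403 · 1436 = 2014708 ≡ 344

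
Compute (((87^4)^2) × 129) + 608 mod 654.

203

(87)^4 ≡ 15 (mod 654)
(15)^2 ≡ 225 (mod 654)
225 × 129 = 29025 ≡ 249 (mod 654)
249 + 608 = 857 ≡ 203 (mod 654)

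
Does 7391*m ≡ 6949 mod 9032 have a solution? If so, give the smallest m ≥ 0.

8659

gcd(7391, 9032) = 1, so a unique solution mod 9032 exists.
7391⁻¹ ≡ 5559 (mod 9032).
m ≡ 5559*6949 ≡ 8659 (mod 9032).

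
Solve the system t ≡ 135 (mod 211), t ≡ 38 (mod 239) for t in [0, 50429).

2667

211⁻¹ mod 239: 211·128 ≡ 1 (mod 239), so 211⁻¹ ≡ 128.
t = 135 + 211·((38 − 135)·128 mod 239) = 135 + 211·12 = 2667.
Check: 2667 mod 211 = 135, 2667 mod 239 = 38. ✓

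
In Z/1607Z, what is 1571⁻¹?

1607 = 1·1571 + 36
1571 = 43·36 + 23
36 = 1·23 + 13
23 = 1·13 + 10
13 = 1·10 + 3
10 = 3·3 + 1
3 = 3·1 + 0
gcd(1571, 1607) = 1, so the inverse exists.
Bézout: 1 = −480·1607 + 491·1571.
So 1571⁻¹ ≡ 491 (mod 1607).

491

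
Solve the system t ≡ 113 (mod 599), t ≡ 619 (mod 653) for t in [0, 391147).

599⁻¹ mod 653: 599*133 ≡ 1 (mod 653), so 599⁻¹ ≡ 133.
t = 113 + 599*((619 − 113)*133 mod 653) = 113 + 599*39 = 23474.

23474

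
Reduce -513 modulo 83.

68

-513 = -7*83 + 68, so -513 ≡ 68 (mod 83).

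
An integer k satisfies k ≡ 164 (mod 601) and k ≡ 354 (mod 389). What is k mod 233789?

601⁻¹ mod 389: 601×189 ≡ 1 (mod 389), so 601⁻¹ ≡ 189.
k = 164 + 601×((354 − 164)×189 mod 389) = 164 + 601×122 = 73486.

73486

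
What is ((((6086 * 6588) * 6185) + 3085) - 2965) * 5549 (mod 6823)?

4021

6086 * 6588 = 40094568 ≡ 2620 (mod 6823)
2620 * 6185 = 16204700 ≡ 75 (mod 6823)
75 + 3085 = 3160
3160 - 2965 = 195
195 * 5549 = 1082055 ≡ 4021 (mod 6823)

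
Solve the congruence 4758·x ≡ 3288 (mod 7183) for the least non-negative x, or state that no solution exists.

1142

gcd(4758, 7183) = 1, so a unique solution mod 7183 exists.
4758⁻¹ ≡ 4138 (mod 7183).
x ≡ 4138·3288 ≡ 1142 (mod 7183).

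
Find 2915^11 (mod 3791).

11 in binary is 1011, i.e. 11 = 8 + 2 + 1.
2915^1 ≡ 2915 (mod 3791)
2915^2 ≡ 2915^2 = 8497225 ≡ 1594 (mod 3791)
2915^4 ≡ 1594^2 = 2540836 ≡ 866 (mod 3791)
2915^8 ≡ 866^2 = 749956 ≡ 3129 (mod 3791)
2915^11 = 2915^8 · 2915^2 · 2915^1 ≡ 3129 · 1594 · 2915 (mod 3791).
Accumulate the product:
3129 · 1594 = 4987626 ≡ 2461
2461 · 2915 = 7173815 ≡ 1243

1243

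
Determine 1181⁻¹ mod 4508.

2901

By the extended Euclidean algorithm:
4508 = 3×1181 + 965
1181 = 1×965 + 216
965 = 4×216 + 101
216 = 2×101 + 14
101 = 7×14 + 3
14 = 4×3 + 2
3 = 1×2 + 1
2 = 2×1 + 0
gcd(1181, 4508) = 1, so the inverse exists.
Bézout: 1 = 421×4508 − 1607×1181.
So 1181⁻¹ ≡ −1607 ≡ 2901 (mod 4508).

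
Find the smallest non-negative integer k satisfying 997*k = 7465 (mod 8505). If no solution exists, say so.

7540

gcd(997, 8505) = 1, so a unique solution mod 8505 exists.
997⁻¹ ≡ 418 (mod 8505).
k ≡ 418*7465 ≡ 7540 (mod 8505).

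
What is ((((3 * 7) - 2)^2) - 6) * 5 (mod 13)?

3 * 7 = 21 ≡ 8 (mod 13)
8 - 2 = 6
(6)^2 ≡ 10 (mod 13)
10 - 6 = 4
4 * 5 = 20 ≡ 7 (mod 13)

7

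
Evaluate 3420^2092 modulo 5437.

5395

2092 in binary is 100000101100, i.e. 2092 = 2048 + 32 + 8 + 4.
3420^1 ≡ 3420 (mod 5437)
3420^2 ≡ 3420^2 = 11696400 ≡ 1413 (mod 5437)
3420^4 ≡ 1413^2 = 1996569 ≡ 1190 (mod 5437)
3420^8 ≡ 1190^2 = 1416100 ≡ 2480 (mod 5437)
3420^16 ≡ 2480^2 = 6150400 ≡ 1153 (mod 5437)
3420^32 ≡ 1153^2 = 1329409 ≡ 2781 (mod 5437)
3420^64 ≡ 2781^2 = 7733961 ≡ 2547 (mod 5437)
3420^128 ≡ 2547^2 = 6487209 ≡ 868 (mod 5437)
3420^256 ≡ 868^2 = 753424 ≡ 3118 (mod 5437)
3420^512 ≡ 3118^2 = 9721924 ≡ 568 (mod 5437)
3420^1024 ≡ 568^2 = 322624 ≡ 1841 (mod 5437)
3420^2048 ≡ 1841^2 = 3389281 ≡ 2030 (mod 5437)
3420^2092 = 3420^2048 × 3420^32 × 3420^8 × 3420^4 ≡ 2030 × 2781 × 2480 × 1190 (mod 5437).
Accumulate the product:
2030 × 2781 = 5645430 ≡ 1824
1824 × 2480 = 4523520 ≡ 5373
5373 × 1190 = 6393870 ≡ 5395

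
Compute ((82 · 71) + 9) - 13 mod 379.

82 · 71 = 5822 ≡ 137 (mod 379)
137 + 9 = 146
146 - 13 = 133

133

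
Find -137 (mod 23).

-137 = -6*23 + 1, so -137 ≡ 1 (mod 23).

1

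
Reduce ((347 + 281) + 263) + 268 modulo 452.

255

347 + 281 = 628 ≡ 176 (mod 452)
176 + 263 = 439
439 + 268 = 707 ≡ 255 (mod 452)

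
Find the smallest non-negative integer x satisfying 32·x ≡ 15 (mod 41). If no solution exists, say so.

gcd(32, 41) = 1, so a unique solution mod 41 exists.
32⁻¹ ≡ 9 (mod 41).
x ≡ 9·15 ≡ 12 (mod 41).

12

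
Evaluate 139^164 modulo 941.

Compute successive squares:
164 in binary is 10100100, i.e. 164 = 128 + 32 + 4.
139^1 ≡ 139 (mod 941)
139^2 ≡ 139^2 = 19321 ≡ 501 (mod 941)
139^4 ≡ 501^2 = 251001 ≡ 695 (mod 941)
139^8 ≡ 695^2 = 483025 ≡ 292 (mod 941)
139^16 ≡ 292^2 = 85264 ≡ 574 (mod 941)
139^32 ≡ 574^2 = 329476 ≡ 126 (mod 941)
139^64 ≡ 126^2 = 15876 ≡ 820 (mod 941)
139^128 ≡ 820^2 = 672400 ≡ 526 (mod 941)
139^164 = 139^128 × 139^32 × 139^4 ≡ 526 × 126 × 695 (mod 941).
Accumulate the product:
526 × 126 = 66276 ≡ 406
406 × 695 = 282170 ≡ 811

811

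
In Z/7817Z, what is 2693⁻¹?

1820

By the extended Euclidean algorithm:
7817 = 2*2693 + 2431
2693 = 1*2431 + 262
2431 = 9*262 + 73
262 = 3*73 + 43
73 = 1*43 + 30
43 = 1*30 + 13
30 = 2*13 + 4
13 = 3*4 + 1
4 = 4*1 + 0
gcd(2693, 7817) = 1, so the inverse exists.
Bézout: 1 = −627*7817 + 1820*2693.
So 2693⁻¹ ≡ 1820 (mod 7817).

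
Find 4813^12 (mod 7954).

1117

Using repeated squaring:
12 in binary is 1100, i.e. 12 = 8 + 4.
4813^1 ≡ 4813 (mod 7954)
4813^2 ≡ 4813^2 = 23164969 ≡ 2921 (mod 7954)
4813^4 ≡ 2921^2 = 8532241 ≡ 5553 (mod 7954)
4813^8 ≡ 5553^2 = 30835809 ≡ 6105 (mod 7954)
4813^12 = 4813^8 × 4813^4 ≡ 6105 × 5553 (mod 7954).
6105 × 5553 = 33901065 ≡ 1117 (mod 7954).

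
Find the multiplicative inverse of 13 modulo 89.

Run the extended Euclidean algorithm:
89 = 6·13 + 11
13 = 1·11 + 2
11 = 5·2 + 1
2 = 2·1 + 0
gcd(13, 89) = 1, so the inverse exists.
Bézout: 1 = 6·89 − 41·13.
So 13⁻¹ ≡ −41 ≡ 48 (mod 89).

48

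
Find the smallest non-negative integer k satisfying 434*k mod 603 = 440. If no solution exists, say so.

gcd(434, 603) = 1, so a unique solution mod 603 exists.
434⁻¹ ≡ 446 (mod 603).
k ≡ 446*440 ≡ 265 (mod 603).

265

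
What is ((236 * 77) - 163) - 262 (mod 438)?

236 * 77 = 18172 ≡ 214 (mod 438)
214 - 163 = 51
51 - 262 = -211 ≡ 227 (mod 438)

227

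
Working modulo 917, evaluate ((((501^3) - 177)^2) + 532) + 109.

362

(501)^3 ≡ 540 (mod 917)
540 - 177 = 363
(363)^2 ≡ 638 (mod 917)
638 + 532 = 1170 ≡ 253 (mod 917)
253 + 109 = 362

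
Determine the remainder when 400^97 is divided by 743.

Using repeated squaring:
400^1 ≡ 400 (mod 743)
400^2 ≡ 400^2 = 160000 ≡ 255 (mod 743)
400^4 ≡ 255^2 = 65025 ≡ 384 (mod 743)
400^8 ≡ 384^2 = 147456 ≡ 342 (mod 743)
400^16 ≡ 342^2 = 116964 ≡ 313 (mod 743)
400^32 ≡ 313^2 = 97969 ≡ 636 (mod 743)
400^64 ≡ 636^2 = 404496 ≡ 304 (mod 743)
400^97 = 400^64 * 400^32 * 400^1 ≡ 304 * 636 * 400 (mod 743).
Accumulate the product:
304 * 636 = 193344 ≡ 164
164 * 400 = 65600 ≡ 216

216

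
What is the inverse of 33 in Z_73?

31

Apply the Euclidean algorithm and back-substitute:
73 = 2·33 + 7
33 = 4·7 + 5
7 = 1·5 + 2
5 = 2·2 + 1
2 = 2·1 + 0
gcd(33, 73) = 1, so the inverse exists.
Back-substitute for 1:
1 = 1·5 − 2·2
  = −2·7 + 3·5
  = 3·33 − 14·7
  = −14·73 + 31·33
So 33⁻¹ ≡ 31 (mod 73).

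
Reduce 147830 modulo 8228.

7954

147830 = 17*8228 + 7954, so 147830 ≡ 7954 (mod 8228).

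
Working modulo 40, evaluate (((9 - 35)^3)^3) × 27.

9 - 35 = -26 ≡ 14 (mod 40)
(14)^3 ≡ 24 (mod 40)
(24)^3 ≡ 24 (mod 40)
24 × 27 = 648 ≡ 8 (mod 40)

8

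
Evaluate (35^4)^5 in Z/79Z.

26

(35)^4 ≡ 20 (mod 79)
(20)^5 ≡ 26 (mod 79)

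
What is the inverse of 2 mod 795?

By the extended Euclidean algorithm:
795 = 397×2 + 1
2 = 2×1 + 0
gcd(2, 795) = 1, so the inverse exists.
Bézout: 1 = 1×795 − 397×2.
So 2⁻¹ ≡ −397 ≡ 398 (mod 795).

398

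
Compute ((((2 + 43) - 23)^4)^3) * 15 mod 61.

2 + 43 = 45
45 - 23 = 22
(22)^4 ≡ 16 (mod 61)
(16)^3 ≡ 9 (mod 61)
9 * 15 = 135 ≡ 13 (mod 61)

13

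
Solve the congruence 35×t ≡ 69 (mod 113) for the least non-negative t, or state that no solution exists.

73

gcd(35, 113) = 1, so a unique solution mod 113 exists.
35⁻¹ ≡ 42 (mod 113).
t ≡ 42×69 ≡ 73 (mod 113).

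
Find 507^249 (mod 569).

46

249 in binary is 11111001, i.e. 249 = 128 + 64 + 32 + 16 + 8 + 1.
507^1 ≡ 507 (mod 569)
507^2 ≡ 507^2 = 257049 ≡ 430 (mod 569)
507^4 ≡ 430^2 = 184900 ≡ 544 (mod 569)
507^8 ≡ 544^2 = 295936 ≡ 56 (mod 569)
507^16 ≡ 56^2 = 3136 ≡ 291 (mod 569)
507^32 ≡ 291^2 = 84681 ≡ 469 (mod 569)
507^64 ≡ 469^2 = 219961 ≡ 327 (mod 569)
507^128 ≡ 327^2 = 106929 ≡ 526 (mod 569)
507^249 = 507^128 · 507^64 · 507^32 · 507^16 · 507^8 · 507^1 ≡ 526 · 327 · 469 · 291 · 56 · 507 (mod 569).
Accumulate the product:
526 · 327 = 172002 ≡ 164
164 · 469 = 76916 ≡ 101
101 · 291 = 29391 ≡ 372
372 · 56 = 20832 ≡ 348
348 · 507 = 176436 ≡ 46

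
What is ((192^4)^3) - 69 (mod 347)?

156

(192)^4 ≡ 131 (mod 347)
(131)^3 ≡ 225 (mod 347)
225 - 69 = 156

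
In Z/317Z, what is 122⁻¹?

13

317 = 2*122 + 73
122 = 1*73 + 49
73 = 1*49 + 24
49 = 2*24 + 1
24 = 24*1 + 0
gcd(122, 317) = 1, so the inverse exists.
Back-substitute for 1:
1 = 1*49 − 2*24
  = −2*73 + 3*49
  = 3*122 − 5*73
  = −5*317 + 13*122
So 122⁻¹ ≡ 13 (mod 317).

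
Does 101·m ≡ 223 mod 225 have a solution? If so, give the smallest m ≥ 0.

gcd(101, 225) = 1, so a unique solution mod 225 exists.
101⁻¹ ≡ 176 (mod 225).
m ≡ 176·223 ≡ 98 (mod 225).

98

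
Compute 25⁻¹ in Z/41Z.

23

By the extended Euclidean algorithm:
41 = 1*25 + 16
25 = 1*16 + 9
16 = 1*9 + 7
9 = 1*7 + 2
7 = 3*2 + 1
2 = 2*1 + 0
gcd(25, 41) = 1, so the inverse exists.
Back-substitute for 1:
1 = 1*7 − 3*2
  = −3*9 + 4*7
  = 4*16 − 7*9
  = −7*25 + 11*16
  = 11*41 − 18*25
So 25⁻¹ ≡ −18 ≡ 23 (mod 41).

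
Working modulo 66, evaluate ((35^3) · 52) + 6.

(35)^3 ≡ 41 (mod 66)
41 · 52 = 2132 ≡ 20 (mod 66)
20 + 6 = 26

26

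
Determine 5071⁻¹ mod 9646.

By the extended Euclidean algorithm:
9646 = 1×5071 + 4575
5071 = 1×4575 + 496
4575 = 9×496 + 111
496 = 4×111 + 52
111 = 2×52 + 7
52 = 7×7 + 3
7 = 2×3 + 1
3 = 3×1 + 0
gcd(5071, 9646) = 1, so the inverse exists.
Bézout: 1 = 1462×9646 − 2781×5071.
So 5071⁻¹ ≡ −2781 ≡ 6865 (mod 9646).

6865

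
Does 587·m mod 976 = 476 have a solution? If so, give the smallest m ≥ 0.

340

gcd(587, 976) = 1, so a unique solution mod 976 exists.
587⁻¹ ≡ 419 (mod 976).
m ≡ 419·476 ≡ 340 (mod 976).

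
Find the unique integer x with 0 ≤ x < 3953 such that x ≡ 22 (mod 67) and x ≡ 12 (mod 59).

67⁻¹ mod 59: 67*37 ≡ 1 (mod 59), so 67⁻¹ ≡ 37.
x = 22 + 67*((12 − 22)*37 mod 59) = 22 + 67*43 = 2903.

2903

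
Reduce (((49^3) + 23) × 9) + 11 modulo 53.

(49)^3 ≡ 42 (mod 53)
42 + 23 = 65 ≡ 12 (mod 53)
12 × 9 = 108 ≡ 2 (mod 53)
2 + 11 = 13

13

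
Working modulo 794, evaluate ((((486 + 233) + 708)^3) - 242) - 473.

486 + 233 = 719
719 + 708 = 1427 ≡ 633 (mod 794)
(633)^3 ≡ 777 (mod 794)
777 - 242 = 535
535 - 473 = 62

62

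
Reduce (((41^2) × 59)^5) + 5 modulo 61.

(41)^2 ≡ 34 (mod 61)
34 × 59 = 2006 ≡ 54 (mod 61)
(54)^5 ≡ 29 (mod 61)
29 + 5 = 34

34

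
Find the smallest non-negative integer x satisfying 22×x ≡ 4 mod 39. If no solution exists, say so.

gcd(22, 39) = 1, so a unique solution mod 39 exists.
22⁻¹ ≡ 16 (mod 39).
x ≡ 16×4 ≡ 25 (mod 39).

25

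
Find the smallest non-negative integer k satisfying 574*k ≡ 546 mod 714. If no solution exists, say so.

42

gcd(574, 714) = 14, and 14 | 546, so solutions exist.
Divide through by 14: 41*k mod 51 = 39.
41⁻¹ ≡ 5 (mod 51).
k ≡ 5*39 ≡ 42 (mod 51).
The smallest non-negative solution is k = 42.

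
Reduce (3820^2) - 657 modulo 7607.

1517

(3820)^2 ≡ 2174 (mod 7607)
2174 - 657 = 1517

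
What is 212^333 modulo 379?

333 in binary is 101001101, i.e. 333 = 256 + 64 + 8 + 4 + 1.
212^1 ≡ 212 (mod 379)
212^2 ≡ 212^2 = 44944 ≡ 222 (mod 379)
212^4 ≡ 222^2 = 49284 ≡ 14 (mod 379)
212^8 ≡ 14^2 = 196 (mod 379)
212^16 ≡ 196^2 = 38416 ≡ 137 (mod 379)
212^32 ≡ 137^2 = 18769 ≡ 198 (mod 379)
212^64 ≡ 198^2 = 39204 ≡ 167 (mod 379)
212^128 ≡ 167^2 = 27889 ≡ 222 (mod 379)
212^256 ≡ 222^2 = 49284 ≡ 14 (mod 379)
212^333 = 212^256 · 212^64 · 212^8 · 212^4 · 212^1 ≡ 14 · 167 · 196 · 14 · 212 (mod 379).
Accumulate the product:
14 · 167 = 2338 ≡ 64
64 · 196 = 12544 ≡ 37
37 · 14 = 518 ≡ 139
139 · 212 = 29468 ≡ 285

285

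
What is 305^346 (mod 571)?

317

346 in binary is 101011010, i.e. 346 = 256 + 64 + 16 + 8 + 2.
305^1 ≡ 305 (mod 571)
305^2 ≡ 305^2 = 93025 ≡ 523 (mod 571)
305^4 ≡ 523^2 = 273529 ≡ 20 (mod 571)
305^8 ≡ 20^2 = 400 (mod 571)
305^16 ≡ 400^2 = 160000 ≡ 120 (mod 571)
305^32 ≡ 120^2 = 14400 ≡ 125 (mod 571)
305^64 ≡ 125^2 = 15625 ≡ 208 (mod 571)
305^128 ≡ 208^2 = 43264 ≡ 439 (mod 571)
305^256 ≡ 439^2 = 192721 ≡ 294 (mod 571)
305^346 = 305^256 * 305^64 * 305^16 * 305^8 * 305^2 ≡ 294 * 208 * 120 * 400 * 523 (mod 571).
Accumulate the product:
294 * 208 = 61152 ≡ 55
55 * 120 = 6600 ≡ 319
319 * 400 = 127600 ≡ 267
267 * 523 = 139641 ≡ 317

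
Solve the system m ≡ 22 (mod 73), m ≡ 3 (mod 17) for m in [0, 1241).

73⁻¹ mod 17: 73·7 ≡ 1 (mod 17), so 73⁻¹ ≡ 7.
m = 22 + 73·((3 − 22)·7 mod 17) = 22 + 73·3 = 241.
Check: 241 mod 73 = 22, 241 mod 17 = 3. ✓

241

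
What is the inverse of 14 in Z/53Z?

By the extended Euclidean algorithm:
53 = 3*14 + 11
14 = 1*11 + 3
11 = 3*3 + 2
3 = 1*2 + 1
2 = 2*1 + 0
gcd(14, 53) = 1, so the inverse exists.
Back-substitute for 1:
1 = 1*3 − 1*2
  = −1*11 + 4*3
  = 4*14 − 5*11
  = −5*53 + 19*14
So 14⁻¹ ≡ 19 (mod 53).

19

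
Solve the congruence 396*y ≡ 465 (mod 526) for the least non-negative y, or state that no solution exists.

no solution

gcd(396, 526) = 2, and 2 does not divide 465.
So the congruence has no solution.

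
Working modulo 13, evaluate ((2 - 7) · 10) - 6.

2 - 7 = -5 ≡ 8 (mod 13)
8 · 10 = 80 ≡ 2 (mod 13)
2 - 6 = -4 ≡ 9 (mod 13)

9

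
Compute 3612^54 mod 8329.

3674

Using repeated squaring:
54 in binary is 110110, i.e. 54 = 32 + 16 + 4 + 2.
3612^1 ≡ 3612 (mod 8329)
3612^2 ≡ 3612^2 = 13046544 ≡ 3330 (mod 8329)
3612^4 ≡ 3330^2 = 11088900 ≡ 3001 (mod 8329)
3612^8 ≡ 3001^2 = 9006001 ≡ 2352 (mod 8329)
3612^16 ≡ 2352^2 = 5531904 ≡ 1448 (mod 8329)
3612^32 ≡ 1448^2 = 2096704 ≡ 6125 (mod 8329)
3612^54 = 3612^32 · 3612^16 · 3612^4 · 3612^2 ≡ 6125 · 1448 · 3001 · 3330 (mod 8329).
Accumulate the product:
6125 · 1448 = 8869000 ≡ 6944
6944 · 3001 = 20838944 ≡ 8115
8115 · 3330 = 27022950 ≡ 3674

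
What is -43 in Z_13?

-43 = -4·13 + 9, so -43 ≡ 9 (mod 13).

9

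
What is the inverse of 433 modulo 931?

888

Apply the Euclidean algorithm and back-substitute:
931 = 2×433 + 65
433 = 6×65 + 43
65 = 1×43 + 22
43 = 1×22 + 21
22 = 1×21 + 1
21 = 21×1 + 0
gcd(433, 931) = 1, so the inverse exists.
Bézout: 1 = 20×931 − 43×433.
So 433⁻¹ ≡ −43 ≡ 888 (mod 931).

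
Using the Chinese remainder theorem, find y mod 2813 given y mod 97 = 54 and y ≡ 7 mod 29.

97⁻¹ mod 29: 97*3 ≡ 1 (mod 29), so 97⁻¹ ≡ 3.
y = 54 + 97*((7 − 54)*3 mod 29) = 54 + 97*4 = 442.

442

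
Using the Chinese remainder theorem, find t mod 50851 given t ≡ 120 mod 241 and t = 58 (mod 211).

3012

241⁻¹ mod 211: 241×204 ≡ 1 (mod 211), so 241⁻¹ ≡ 204.
t = 120 + 241×((58 − 120)×204 mod 211) = 120 + 241×12 = 3012.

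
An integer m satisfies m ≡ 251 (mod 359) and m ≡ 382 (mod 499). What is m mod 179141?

88206

359⁻¹ mod 499: 359×139 ≡ 1 (mod 499), so 359⁻¹ ≡ 139.
m = 251 + 359×((382 − 251)×139 mod 499) = 251 + 359×245 = 88206.
Check: 88206 mod 359 = 251, 88206 mod 499 = 382. ✓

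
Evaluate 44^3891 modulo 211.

13

By square-and-multiply:
3891 in binary is 111100110011, i.e. 3891 = 2048 + 1024 + 512 + 256 + 32 + 16 + 2 + 1.
44^1 ≡ 44 (mod 211)
44^2 ≡ 44^2 = 1936 ≡ 37 (mod 211)
44^4 ≡ 37^2 = 1369 ≡ 103 (mod 211)
44^8 ≡ 103^2 = 10609 ≡ 59 (mod 211)
44^16 ≡ 59^2 = 3481 ≡ 105 (mod 211)
44^32 ≡ 105^2 = 11025 ≡ 53 (mod 211)
44^64 ≡ 53^2 = 2809 ≡ 66 (mod 211)
44^128 ≡ 66^2 = 4356 ≡ 136 (mod 211)
44^256 ≡ 136^2 = 18496 ≡ 139 (mod 211)
44^512 ≡ 139^2 = 19321 ≡ 120 (mod 211)
44^1024 ≡ 120^2 = 14400 ≡ 52 (mod 211)
44^2048 ≡ 52^2 = 2704 ≡ 172 (mod 211)
44^3891 = 44^2048 * 44^1024 * 44^512 * 44^256 * 44^32 * 44^16 * 44^2 * 44^1 ≡ 172 * 52 * 120 * 139 * 53 * 105 * 37 * 44 (mod 211).
Accumulate the product:
172 * 52 = 8944 ≡ 82
82 * 120 = 9840 ≡ 134
134 * 139 = 18626 ≡ 58
58 * 53 = 3074 ≡ 120
120 * 105 = 12600 ≡ 151
151 * 37 = 5587 ≡ 101
101 * 44 = 4444 ≡ 13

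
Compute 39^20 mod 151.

128

Using repeated squaring:
20 in binary is 10100, i.e. 20 = 16 + 4.
39^1 ≡ 39 (mod 151)
39^2 ≡ 39^2 = 1521 ≡ 11 (mod 151)
39^4 ≡ 11^2 = 121 (mod 151)
39^8 ≡ 121^2 = 14641 ≡ 145 (mod 151)
39^16 ≡ 145^2 = 21025 ≡ 36 (mod 151)
39^20 = 39^16 × 39^4 ≡ 36 × 121 (mod 151).
36 × 121 = 4356 ≡ 128 (mod 151).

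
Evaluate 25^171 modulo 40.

25

171 in binary is 10101011, i.e. 171 = 128 + 32 + 8 + 2 + 1.
25^1 ≡ 25 (mod 40)
25^2 ≡ 25^2 = 625 ≡ 25 (mod 40)
25^4 ≡ 25^2 = 625 ≡ 25 (mod 40)
25^8 ≡ 25^2 = 625 ≡ 25 (mod 40)
25^16 ≡ 25^2 = 625 ≡ 25 (mod 40)
25^32 ≡ 25^2 = 625 ≡ 25 (mod 40)
25^64 ≡ 25^2 = 625 ≡ 25 (mod 40)
25^128 ≡ 25^2 = 625 ≡ 25 (mod 40)
25^171 = 25^128 · 25^32 · 25^8 · 25^2 · 25^1 ≡ 25 · 25 · 25 · 25 · 25 (mod 40).
Accumulate the product:
25 · 25 = 625 ≡ 25
25 · 25 = 625 ≡ 25
25 · 25 = 625 ≡ 25
25 · 25 = 625 ≡ 25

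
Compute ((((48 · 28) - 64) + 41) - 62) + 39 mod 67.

25

48 · 28 = 1344 ≡ 4 (mod 67)
4 - 64 = -60 ≡ 7 (mod 67)
7 + 41 = 48
48 - 62 = -14 ≡ 53 (mod 67)
53 + 39 = 92 ≡ 25 (mod 67)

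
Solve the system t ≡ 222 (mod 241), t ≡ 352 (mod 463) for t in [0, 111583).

56375

241⁻¹ mod 463: 241·390 ≡ 1 (mod 463), so 241⁻¹ ≡ 390.
t = 222 + 241·((352 − 222)·390 mod 463) = 222 + 241·233 = 56375.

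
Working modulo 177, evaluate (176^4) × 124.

124

(176)^4 ≡ 1 (mod 177)
1 × 124 = 124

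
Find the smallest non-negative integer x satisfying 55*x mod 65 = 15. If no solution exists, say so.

gcd(55, 65) = 5, and 5 | 15, so solutions exist.
Divide through by 5: 11*x mod 13 = 3.
11⁻¹ ≡ 6 (mod 13).
x ≡ 6*3 ≡ 5 (mod 13).
The smallest non-negative solution is x = 5.

5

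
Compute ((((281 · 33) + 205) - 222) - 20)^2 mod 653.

281 · 33 = 9273 ≡ 131 (mod 653)
131 + 205 = 336
336 - 222 = 114
114 - 20 = 94
(94)^2 ≡ 347 (mod 653)

347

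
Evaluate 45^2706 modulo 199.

45^1 ≡ 45 (mod 199)
45^2 ≡ 45^2 = 2025 ≡ 35 (mod 199)
45^4 ≡ 35^2 = 1225 ≡ 31 (mod 199)
45^8 ≡ 31^2 = 961 ≡ 165 (mod 199)
45^16 ≡ 165^2 = 27225 ≡ 161 (mod 199)
45^32 ≡ 161^2 = 25921 ≡ 51 (mod 199)
45^64 ≡ 51^2 = 2601 ≡ 14 (mod 199)
45^128 ≡ 14^2 = 196 (mod 199)
45^256 ≡ 196^2 = 38416 ≡ 9 (mod 199)
45^512 ≡ 9^2 = 81 (mod 199)
45^1024 ≡ 81^2 = 6561 ≡ 193 (mod 199)
45^2048 ≡ 193^2 = 37249 ≡ 36 (mod 199)
45^2706 = 45^2048 · 45^512 · 45^128 · 45^16 · 45^2 ≡ 36 · 81 · 196 · 161 · 35 (mod 199).
Accumulate the product:
36 · 81 = 2916 ≡ 130
130 · 196 = 25480 ≡ 8
8 · 161 = 1288 ≡ 94
94 · 35 = 3290 ≡ 106

106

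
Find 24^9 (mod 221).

112

Compute successive squares:
9 in binary is 1001, i.e. 9 = 8 + 1.
24^1 ≡ 24 (mod 221)
24^2 ≡ 24^2 = 576 ≡ 134 (mod 221)
24^4 ≡ 134^2 = 17956 ≡ 55 (mod 221)
24^8 ≡ 55^2 = 3025 ≡ 152 (mod 221)
24^9 = 24^8 × 24^1 ≡ 152 × 24 (mod 221).
152 × 24 = 3648 ≡ 112 (mod 221).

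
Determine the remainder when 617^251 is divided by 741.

245

Using repeated squaring:
251 in binary is 11111011, i.e. 251 = 128 + 64 + 32 + 16 + 8 + 2 + 1.
617^1 ≡ 617 (mod 741)
617^2 ≡ 617^2 = 380689 ≡ 556 (mod 741)
617^4 ≡ 556^2 = 309136 ≡ 139 (mod 741)
617^8 ≡ 139^2 = 19321 ≡ 55 (mod 741)
617^16 ≡ 55^2 = 3025 ≡ 61 (mod 741)
617^32 ≡ 61^2 = 3721 ≡ 16 (mod 741)
617^64 ≡ 16^2 = 256 (mod 741)
617^128 ≡ 256^2 = 65536 ≡ 328 (mod 741)
617^251 = 617^128 × 617^64 × 617^32 × 617^16 × 617^8 × 617^2 × 617^1 ≡ 328 × 256 × 16 × 61 × 55 × 556 × 617 (mod 741).
Accumulate the product:
328 × 256 = 83968 ≡ 235
235 × 16 = 3760 ≡ 55
55 × 61 = 3355 ≡ 391
391 × 55 = 21505 ≡ 16
16 × 556 = 8896 ≡ 4
4 × 617 = 2468 ≡ 245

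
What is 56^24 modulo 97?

By square-and-multiply:
24 in binary is 11000, i.e. 24 = 16 + 8.
56^1 ≡ 56 (mod 97)
56^2 ≡ 56^2 = 3136 ≡ 32 (mod 97)
56^4 ≡ 32^2 = 1024 ≡ 54 (mod 97)
56^8 ≡ 54^2 = 2916 ≡ 6 (mod 97)
56^16 ≡ 6^2 = 36 (mod 97)
56^24 = 56^16 × 56^8 ≡ 36 × 6 (mod 97).
36 × 6 = 216 ≡ 22 (mod 97).

22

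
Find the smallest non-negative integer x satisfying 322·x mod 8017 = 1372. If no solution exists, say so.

gcd(322, 8017) = 1, so a unique solution mod 8017 exists.
322⁻¹ ≡ 7046 (mod 8017).
x ≡ 7046·1372 ≡ 6627 (mod 8017).

6627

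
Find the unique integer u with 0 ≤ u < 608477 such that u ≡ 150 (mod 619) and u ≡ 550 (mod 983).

300365

619⁻¹ mod 983: 619*505 ≡ 1 (mod 983), so 619⁻¹ ≡ 505.
u = 150 + 619*((550 − 150)*505 mod 983) = 150 + 619*485 = 300365.
Check: 300365 mod 619 = 150, 300365 mod 983 = 550. ✓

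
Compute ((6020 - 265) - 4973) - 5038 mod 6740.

2484

6020 - 265 = 5755
5755 - 4973 = 782
782 - 5038 = -4256 ≡ 2484 (mod 6740)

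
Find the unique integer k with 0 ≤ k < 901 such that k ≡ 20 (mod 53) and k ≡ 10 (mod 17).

53⁻¹ mod 17: 53×9 ≡ 1 (mod 17), so 53⁻¹ ≡ 9.
k = 20 + 53×((10 − 20)×9 mod 17) = 20 + 53×12 = 656.

656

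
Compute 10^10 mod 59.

10^1 ≡ 10 (mod 59)
10^2 ≡ 10^2 = 100 ≡ 41 (mod 59)
10^4 ≡ 41^2 = 1681 ≡ 29 (mod 59)
10^8 ≡ 29^2 = 841 ≡ 15 (mod 59)
10^10 = 10^8 × 10^2 ≡ 15 × 41 (mod 59).
15 × 41 = 615 ≡ 25 (mod 59).

25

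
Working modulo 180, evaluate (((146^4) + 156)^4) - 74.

62

(146)^4 ≡ 16 (mod 180)
16 + 156 = 172
(172)^4 ≡ 136 (mod 180)
136 - 74 = 62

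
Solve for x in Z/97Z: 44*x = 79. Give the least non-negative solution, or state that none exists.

4

gcd(44, 97) = 1, so a unique solution mod 97 exists.
44⁻¹ ≡ 86 (mod 97).
x ≡ 86*79 ≡ 4 (mod 97).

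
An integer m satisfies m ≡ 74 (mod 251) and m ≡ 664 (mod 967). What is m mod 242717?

75123

251⁻¹ mod 967: 251*366 ≡ 1 (mod 967), so 251⁻¹ ≡ 366.
m = 74 + 251*((664 − 74)*366 mod 967) = 74 + 251*299 = 75123.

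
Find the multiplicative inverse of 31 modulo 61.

2

Apply the Euclidean algorithm and back-substitute:
61 = 1*31 + 30
31 = 1*30 + 1
30 = 30*1 + 0
gcd(31, 61) = 1, so the inverse exists.
Back-substitute for 1:
1 = 1*31 − 1*30
  = −1*61 + 2*31
So 31⁻¹ ≡ 2 (mod 61).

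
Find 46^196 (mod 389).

Compute successive squares:
46^1 ≡ 46 (mod 389)
46^2 ≡ 46^2 = 2116 ≡ 171 (mod 389)
46^4 ≡ 171^2 = 29241 ≡ 66 (mod 389)
46^8 ≡ 66^2 = 4356 ≡ 77 (mod 389)
46^16 ≡ 77^2 = 5929 ≡ 94 (mod 389)
46^32 ≡ 94^2 = 8836 ≡ 278 (mod 389)
46^64 ≡ 278^2 = 77284 ≡ 262 (mod 389)
46^128 ≡ 262^2 = 68644 ≡ 180 (mod 389)
46^196 = 46^128 × 46^64 × 46^4 ≡ 180 × 262 × 66 (mod 389).
Accumulate the product:
180 × 262 = 47160 ≡ 91
91 × 66 = 6006 ≡ 171

171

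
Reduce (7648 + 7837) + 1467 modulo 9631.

7648 + 7837 = 15485 ≡ 5854 (mod 9631)
5854 + 1467 = 7321

7321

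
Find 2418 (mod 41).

2418 = 58*41 + 40, so 2418 ≡ 40 (mod 41).

40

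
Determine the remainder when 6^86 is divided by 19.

5

Compute successive squares:
86 in binary is 1010110, i.e. 86 = 64 + 16 + 4 + 2.
6^1 ≡ 6 (mod 19)
6^2 ≡ 6^2 = 36 ≡ 17 (mod 19)
6^4 ≡ 17^2 = 289 ≡ 4 (mod 19)
6^8 ≡ 4^2 = 16 (mod 19)
6^16 ≡ 16^2 = 256 ≡ 9 (mod 19)
6^32 ≡ 9^2 = 81 ≡ 5 (mod 19)
6^64 ≡ 5^2 = 25 ≡ 6 (mod 19)
6^86 = 6^64 * 6^16 * 6^4 * 6^2 ≡ 6 * 9 * 4 * 17 (mod 19).
Accumulate the product:
6 * 9 = 54 ≡ 16
16 * 4 = 64 ≡ 7
7 * 17 = 119 ≡ 5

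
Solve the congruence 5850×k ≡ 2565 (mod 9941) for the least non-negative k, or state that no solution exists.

gcd(5850, 9941) = 1, so a unique solution mod 9941 exists.
5850⁻¹ ≡ 746 (mod 9941).
k ≡ 746×2565 ≡ 4818 (mod 9941).

4818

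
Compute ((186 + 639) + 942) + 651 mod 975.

468

186 + 639 = 825
825 + 942 = 1767 ≡ 792 (mod 975)
792 + 651 = 1443 ≡ 468 (mod 975)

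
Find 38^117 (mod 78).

38

117 in binary is 1110101, i.e. 117 = 64 + 32 + 16 + 4 + 1.
38^1 ≡ 38 (mod 78)
38^2 ≡ 38^2 = 1444 ≡ 40 (mod 78)
38^4 ≡ 40^2 = 1600 ≡ 40 (mod 78)
38^8 ≡ 40^2 = 1600 ≡ 40 (mod 78)
38^16 ≡ 40^2 = 1600 ≡ 40 (mod 78)
38^32 ≡ 40^2 = 1600 ≡ 40 (mod 78)
38^64 ≡ 40^2 = 1600 ≡ 40 (mod 78)
38^117 = 38^64 · 38^32 · 38^16 · 38^4 · 38^1 ≡ 40 · 40 · 40 · 40 · 38 (mod 78).
Accumulate the product:
40 · 40 = 1600 ≡ 40
40 · 40 = 1600 ≡ 40
40 · 40 = 1600 ≡ 40
40 · 38 = 1520 ≡ 38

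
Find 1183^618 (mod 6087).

618 in binary is 1001101010, i.e. 618 = 512 + 64 + 32 + 8 + 2.
1183^1 ≡ 1183 (mod 6087)
1183^2 ≡ 1183^2 = 1399489 ≡ 5566 (mod 6087)
1183^4 ≡ 5566^2 = 30980356 ≡ 3613 (mod 6087)
1183^8 ≡ 3613^2 = 13053769 ≡ 3241 (mod 6087)
1183^16 ≡ 3241^2 = 10504081 ≡ 4006 (mod 6087)
1183^32 ≡ 4006^2 = 16048036 ≡ 2704 (mod 6087)
1183^64 ≡ 2704^2 = 7311616 ≡ 1129 (mod 6087)
1183^128 ≡ 1129^2 = 1274641 ≡ 2458 (mod 6087)
1183^256 ≡ 2458^2 = 6041764 ≡ 3460 (mod 6087)
1183^512 ≡ 3460^2 = 11971600 ≡ 4558 (mod 6087)
1183^618 = 1183^512 * 1183^64 * 1183^32 * 1183^8 * 1183^2 ≡ 4558 * 1129 * 2704 * 3241 * 5566 (mod 6087).
Accumulate the product:
4558 * 1129 = 5145982 ≡ 2467
2467 * 2704 = 6670768 ≡ 5503
5503 * 3241 = 17835223 ≡ 313
313 * 5566 = 1742158 ≡ 1276

1276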